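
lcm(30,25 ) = 150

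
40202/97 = 40202/97 = 414.45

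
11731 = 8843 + 2888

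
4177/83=50 + 27/83 = 50.33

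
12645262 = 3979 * 3178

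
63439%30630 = 2179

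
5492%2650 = 192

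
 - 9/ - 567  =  1/63 = 0.02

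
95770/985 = 19154/197 = 97.23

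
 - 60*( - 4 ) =240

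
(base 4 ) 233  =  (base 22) 23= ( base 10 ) 47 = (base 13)38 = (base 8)57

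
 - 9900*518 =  - 5128200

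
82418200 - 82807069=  - 388869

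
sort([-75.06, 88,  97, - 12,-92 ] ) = [ - 92, - 75.06,-12,88,97] 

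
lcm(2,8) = 8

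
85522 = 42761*2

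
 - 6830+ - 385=-7215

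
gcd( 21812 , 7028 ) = 28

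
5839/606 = 5839/606 = 9.64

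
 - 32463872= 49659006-82122878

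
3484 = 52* 67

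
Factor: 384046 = 2^1*13^1 * 14771^1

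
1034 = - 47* ( - 22 ) 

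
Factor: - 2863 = -7^1* 409^1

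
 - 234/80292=  -  1+ 13343/13382 =- 0.00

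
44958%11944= 9126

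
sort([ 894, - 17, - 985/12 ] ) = [ - 985/12,-17,894 ]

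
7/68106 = 7/68106 =0.00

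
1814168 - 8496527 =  - 6682359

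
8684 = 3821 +4863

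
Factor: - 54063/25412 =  -2^(-2)*3^2* 6007^1* 6353^( - 1) 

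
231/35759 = 231/35759 = 0.01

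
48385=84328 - 35943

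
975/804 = 1 + 57/268=1.21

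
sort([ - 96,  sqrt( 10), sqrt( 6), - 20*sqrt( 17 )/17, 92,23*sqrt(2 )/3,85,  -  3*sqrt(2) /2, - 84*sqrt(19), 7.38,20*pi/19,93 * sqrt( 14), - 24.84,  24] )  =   [-84* sqrt(19 ) , - 96 , - 24.84 , - 20*sqrt( 17) /17, - 3*sqrt( 2 )/2,sqrt(6 ),sqrt (10),20*pi/19, 7.38, 23*sqrt( 2 )/3,24 , 85,  92, 93*sqrt( 14 )] 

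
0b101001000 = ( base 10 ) 328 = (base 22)ek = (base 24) dg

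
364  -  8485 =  - 8121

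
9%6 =3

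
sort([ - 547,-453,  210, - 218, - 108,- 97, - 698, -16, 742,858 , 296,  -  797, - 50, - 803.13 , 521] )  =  [ - 803.13,  -  797, - 698,-547, - 453, - 218, - 108,-97, - 50, - 16, 210, 296, 521,742, 858]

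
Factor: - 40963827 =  - 3^1 * 3463^1*3943^1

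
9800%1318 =574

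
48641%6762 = 1307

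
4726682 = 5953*794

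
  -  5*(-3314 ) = 16570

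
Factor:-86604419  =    -  11^2*715739^1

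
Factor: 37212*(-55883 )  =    -  2079518196 = - 2^2*3^1*7^1*29^1 * 41^1*47^1* 443^1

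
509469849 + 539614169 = 1049084018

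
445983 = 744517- 298534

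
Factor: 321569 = 321569^1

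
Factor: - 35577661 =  - 7^1 * 89^1*57107^1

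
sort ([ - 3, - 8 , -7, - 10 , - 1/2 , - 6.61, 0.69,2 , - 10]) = [ - 10, - 10, - 8, - 7, - 6.61, - 3, - 1/2, 0.69,2]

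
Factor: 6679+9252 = 89^1*179^1  =  15931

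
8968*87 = 780216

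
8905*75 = 667875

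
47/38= 1 + 9/38=1.24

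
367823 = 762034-394211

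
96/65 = 96/65  =  1.48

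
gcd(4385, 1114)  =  1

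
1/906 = 1/906 = 0.00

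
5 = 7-2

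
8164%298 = 118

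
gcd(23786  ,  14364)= 14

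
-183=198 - 381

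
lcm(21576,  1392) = 43152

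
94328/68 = 23582/17   =  1387.18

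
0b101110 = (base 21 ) 24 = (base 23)20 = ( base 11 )42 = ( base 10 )46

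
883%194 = 107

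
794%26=14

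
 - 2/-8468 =1/4234 = 0.00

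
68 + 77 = 145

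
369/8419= 369/8419=   0.04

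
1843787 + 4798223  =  6642010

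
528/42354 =88/7059 =0.01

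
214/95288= 107/47644= 0.00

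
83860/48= 1747 + 1/12 = 1747.08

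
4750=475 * 10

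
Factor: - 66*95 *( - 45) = 282150 = 2^1*3^3*5^2*11^1*19^1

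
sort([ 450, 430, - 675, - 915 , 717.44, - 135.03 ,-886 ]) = [ - 915, - 886, - 675, - 135.03,  430,450,717.44 ] 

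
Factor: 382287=3^1*61^1*2089^1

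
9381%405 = 66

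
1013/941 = 1 + 72/941 = 1.08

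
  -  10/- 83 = 10/83 = 0.12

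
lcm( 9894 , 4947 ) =9894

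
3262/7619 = 3262/7619 = 0.43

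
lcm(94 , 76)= 3572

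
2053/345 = 5 + 328/345 = 5.95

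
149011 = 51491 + 97520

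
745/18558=745/18558 = 0.04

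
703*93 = 65379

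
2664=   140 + 2524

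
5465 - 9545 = - 4080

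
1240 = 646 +594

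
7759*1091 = 8465069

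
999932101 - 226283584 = 773648517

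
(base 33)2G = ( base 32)2I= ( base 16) 52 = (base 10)82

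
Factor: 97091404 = 2^2 * 37^1*656023^1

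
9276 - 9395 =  - 119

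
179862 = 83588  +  96274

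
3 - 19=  - 16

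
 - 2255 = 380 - 2635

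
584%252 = 80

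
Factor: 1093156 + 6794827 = 7887983 = 17^1 * 19^1* 24421^1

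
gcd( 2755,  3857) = 551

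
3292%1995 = 1297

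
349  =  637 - 288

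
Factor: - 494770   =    -  2^1*5^1*49477^1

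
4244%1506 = 1232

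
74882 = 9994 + 64888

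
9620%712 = 364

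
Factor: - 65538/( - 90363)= 2^1*3^1 * 7^(-1)*11^1*13^( - 1) = 66/91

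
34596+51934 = 86530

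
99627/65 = 99627/65 = 1532.72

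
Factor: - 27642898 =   -  2^1*13821449^1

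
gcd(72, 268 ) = 4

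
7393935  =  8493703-1099768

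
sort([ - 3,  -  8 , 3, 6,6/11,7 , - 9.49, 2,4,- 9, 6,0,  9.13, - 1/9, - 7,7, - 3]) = [-9.49,-9, - 8, - 7,-3, - 3, - 1/9,0,6/11,2,3, 4, 6, 6, 7, 7, 9.13]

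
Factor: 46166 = 2^1*41^1*563^1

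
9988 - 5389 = 4599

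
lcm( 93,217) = 651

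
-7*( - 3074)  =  21518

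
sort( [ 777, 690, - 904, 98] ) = [- 904, 98,690 , 777]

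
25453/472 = 53 + 437/472 = 53.93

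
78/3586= 39/1793 = 0.02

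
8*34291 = 274328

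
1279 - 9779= - 8500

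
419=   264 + 155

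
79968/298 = 268+52/149 = 268.35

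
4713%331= 79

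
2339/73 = 2339/73 =32.04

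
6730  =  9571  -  2841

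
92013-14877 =77136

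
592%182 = 46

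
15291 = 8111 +7180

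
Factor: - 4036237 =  - 359^1*11243^1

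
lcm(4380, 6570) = 13140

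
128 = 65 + 63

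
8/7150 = 4/3575 = 0.00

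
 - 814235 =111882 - 926117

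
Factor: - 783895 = -5^1*7^1*22397^1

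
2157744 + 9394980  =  11552724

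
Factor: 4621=4621^1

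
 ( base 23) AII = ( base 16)165A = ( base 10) 5722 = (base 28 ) 78A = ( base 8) 13132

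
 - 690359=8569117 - 9259476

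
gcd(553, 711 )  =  79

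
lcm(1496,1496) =1496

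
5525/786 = 5525/786 =7.03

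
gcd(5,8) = 1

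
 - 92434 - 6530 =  - 98964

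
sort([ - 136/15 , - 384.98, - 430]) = [  -  430,-384.98, - 136/15 ]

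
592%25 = 17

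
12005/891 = 13 + 422/891 =13.47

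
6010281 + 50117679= 56127960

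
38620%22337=16283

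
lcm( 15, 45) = 45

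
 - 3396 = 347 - 3743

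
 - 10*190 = -1900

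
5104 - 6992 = -1888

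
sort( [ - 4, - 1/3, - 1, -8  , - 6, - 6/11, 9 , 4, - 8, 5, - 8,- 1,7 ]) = [ - 8, - 8, - 8, - 6, - 4, - 1, - 1, - 6/11,-1/3,  4, 5, 7,9 ]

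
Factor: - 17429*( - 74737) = 13^1 * 29^1 * 601^1*5749^1= 1302591173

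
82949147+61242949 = 144192096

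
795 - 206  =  589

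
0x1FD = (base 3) 200212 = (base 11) 423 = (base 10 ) 509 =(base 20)159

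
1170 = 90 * 13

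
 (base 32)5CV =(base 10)5535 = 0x159F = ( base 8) 12637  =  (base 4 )1112133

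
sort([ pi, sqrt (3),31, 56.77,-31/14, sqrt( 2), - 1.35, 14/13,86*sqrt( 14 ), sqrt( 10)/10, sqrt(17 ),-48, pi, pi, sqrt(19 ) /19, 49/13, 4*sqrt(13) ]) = [  -  48, - 31/14, - 1.35,sqrt( 19)/19,sqrt(10)/10, 14/13, sqrt(2),  sqrt( 3), pi, pi , pi, 49/13, sqrt (17),4*sqrt(13),31,56.77, 86*sqrt (14)]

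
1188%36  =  0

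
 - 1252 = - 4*313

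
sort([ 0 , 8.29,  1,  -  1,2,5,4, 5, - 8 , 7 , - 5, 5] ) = [ - 8,  -  5  , - 1,0,1 , 2, 4,5, 5,5,7,8.29] 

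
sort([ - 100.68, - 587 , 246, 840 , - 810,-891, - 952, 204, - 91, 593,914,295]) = [- 952, - 891, - 810, - 587, - 100.68, - 91,  204 , 246,295 , 593, 840,914]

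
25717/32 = 25717/32 = 803.66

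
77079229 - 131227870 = - 54148641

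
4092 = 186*22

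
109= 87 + 22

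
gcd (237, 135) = 3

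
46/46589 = 46/46589=   0.00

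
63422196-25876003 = 37546193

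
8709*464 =4040976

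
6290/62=101 + 14/31 = 101.45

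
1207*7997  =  9652379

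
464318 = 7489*62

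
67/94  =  67/94 =0.71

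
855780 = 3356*255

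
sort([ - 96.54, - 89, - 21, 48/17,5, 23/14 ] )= [ - 96.54, - 89 ,-21,23/14,48/17,5]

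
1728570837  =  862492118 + 866078719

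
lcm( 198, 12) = 396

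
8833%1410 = 373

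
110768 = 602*184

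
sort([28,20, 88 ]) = [ 20, 28, 88]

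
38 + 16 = 54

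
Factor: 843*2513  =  2118459 = 3^1 * 7^1*281^1 * 359^1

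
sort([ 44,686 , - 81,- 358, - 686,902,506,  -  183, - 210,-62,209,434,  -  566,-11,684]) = [-686, - 566, -358,  -  210 , - 183,  -  81,- 62,-11 , 44 , 209,434,506 , 684, 686, 902]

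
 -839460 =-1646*510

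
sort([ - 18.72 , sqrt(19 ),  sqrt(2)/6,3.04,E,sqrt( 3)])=[ - 18.72 , sqrt(2) /6,sqrt( 3) , E, 3.04,sqrt(19)] 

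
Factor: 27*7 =3^3*7^1=189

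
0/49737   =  0 = 0.00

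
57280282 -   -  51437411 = 108717693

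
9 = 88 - 79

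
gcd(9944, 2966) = 2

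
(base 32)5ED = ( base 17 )1255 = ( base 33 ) 544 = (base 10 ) 5581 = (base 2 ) 1010111001101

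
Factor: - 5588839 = -23^1*43^1 * 5651^1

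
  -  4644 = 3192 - 7836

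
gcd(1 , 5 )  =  1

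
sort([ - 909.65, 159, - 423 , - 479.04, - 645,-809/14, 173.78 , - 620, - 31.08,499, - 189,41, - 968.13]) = [ - 968.13, - 909.65, - 645,-620, - 479.04, -423, - 189, - 809/14,-31.08,41,159, 173.78, 499] 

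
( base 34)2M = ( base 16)5a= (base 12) 76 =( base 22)42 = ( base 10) 90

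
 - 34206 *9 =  -307854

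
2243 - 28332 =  - 26089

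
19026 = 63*302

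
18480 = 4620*4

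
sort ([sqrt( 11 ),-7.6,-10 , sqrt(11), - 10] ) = [ - 10, - 10, - 7.6,  sqrt ( 11) , sqrt( 11 )]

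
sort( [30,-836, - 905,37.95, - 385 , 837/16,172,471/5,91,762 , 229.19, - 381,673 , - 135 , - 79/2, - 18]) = [ - 905,-836, - 385,-381 ,-135,-79/2, -18,30 , 37.95,837/16,91, 471/5,172, 229.19, 673, 762]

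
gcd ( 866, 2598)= 866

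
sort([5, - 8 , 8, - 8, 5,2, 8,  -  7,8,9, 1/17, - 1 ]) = [ - 8,- 8, - 7, - 1,1/17, 2,5,5, 8,8, 8,  9 ]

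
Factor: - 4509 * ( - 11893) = 53625537=3^3*7^1*167^1 * 1699^1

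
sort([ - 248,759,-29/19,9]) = [ - 248, - 29/19, 9,759]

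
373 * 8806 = 3284638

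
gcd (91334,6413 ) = 1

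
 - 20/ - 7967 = 20/7967 = 0.00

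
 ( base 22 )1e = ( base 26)1a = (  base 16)24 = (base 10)36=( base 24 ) 1C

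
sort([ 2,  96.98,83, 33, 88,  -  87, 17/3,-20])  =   [  -  87, - 20,2 , 17/3,33, 83, 88,96.98 ] 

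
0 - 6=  - 6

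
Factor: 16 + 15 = 31 = 31^1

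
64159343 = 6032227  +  58127116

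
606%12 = 6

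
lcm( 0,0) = 0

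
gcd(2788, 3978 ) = 34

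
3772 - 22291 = - 18519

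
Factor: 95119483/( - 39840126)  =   - 2^( - 1 )*3^( - 1)*43^1*2212081^1*6640021^( - 1 )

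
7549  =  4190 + 3359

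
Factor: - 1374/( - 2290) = 3^1*5^(- 1) = 3/5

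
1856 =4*464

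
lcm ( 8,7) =56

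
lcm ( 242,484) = 484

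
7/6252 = 7/6252 = 0.00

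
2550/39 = 65 + 5/13  =  65.38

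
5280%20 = 0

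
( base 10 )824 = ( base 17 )2e8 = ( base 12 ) 588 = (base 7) 2255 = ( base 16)338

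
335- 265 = 70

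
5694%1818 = 240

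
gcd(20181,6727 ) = 6727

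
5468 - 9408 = - 3940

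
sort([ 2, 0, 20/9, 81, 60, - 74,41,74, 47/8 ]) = [ - 74,  0,  2,20/9,  47/8,41, 60, 74,  81 ]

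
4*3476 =13904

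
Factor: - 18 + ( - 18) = - 36 = - 2^2*3^2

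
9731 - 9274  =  457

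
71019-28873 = 42146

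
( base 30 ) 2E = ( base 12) 62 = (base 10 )74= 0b1001010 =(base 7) 134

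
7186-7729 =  - 543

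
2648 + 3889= 6537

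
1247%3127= 1247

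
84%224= 84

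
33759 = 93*363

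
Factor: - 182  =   - 2^1*7^1*13^1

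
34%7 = 6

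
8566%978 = 742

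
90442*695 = 62857190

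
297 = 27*11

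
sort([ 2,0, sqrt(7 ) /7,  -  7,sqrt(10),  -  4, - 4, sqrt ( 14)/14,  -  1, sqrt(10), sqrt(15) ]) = [ - 7,- 4,-4,-1, 0, sqrt(14) /14, sqrt( 7 )/7, 2 , sqrt( 10 ),sqrt( 10), sqrt (15 )] 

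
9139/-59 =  -9139/59 = - 154.90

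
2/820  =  1/410=0.00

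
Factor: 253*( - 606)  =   - 2^1 * 3^1*11^1*23^1*101^1 = -  153318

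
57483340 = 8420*6827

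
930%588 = 342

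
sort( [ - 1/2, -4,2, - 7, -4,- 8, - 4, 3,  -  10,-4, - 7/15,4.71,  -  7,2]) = [-10,  -  8, - 7, - 7,-4, - 4 ,-4, - 4, - 1/2, - 7/15,2, 2,3,4.71]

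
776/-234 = -4 + 80/117 = -3.32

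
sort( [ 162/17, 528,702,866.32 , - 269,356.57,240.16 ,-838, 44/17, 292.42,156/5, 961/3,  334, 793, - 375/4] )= [-838, - 269, - 375/4, 44/17, 162/17, 156/5, 240.16, 292.42, 961/3, 334,  356.57,528 , 702,793, 866.32 ]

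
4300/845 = 5+15/169= 5.09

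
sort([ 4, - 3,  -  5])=[ - 5, - 3,4 ] 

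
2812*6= 16872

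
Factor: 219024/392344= 27378/49043 = 2^1*3^4*13^2*49043^( - 1) 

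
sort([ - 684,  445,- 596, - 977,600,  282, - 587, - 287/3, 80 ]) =[ - 977, - 684, - 596,- 587, - 287/3,  80, 282, 445,  600 ]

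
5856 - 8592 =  - 2736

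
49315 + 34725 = 84040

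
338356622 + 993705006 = 1332061628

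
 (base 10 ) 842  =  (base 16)34A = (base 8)1512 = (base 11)6A6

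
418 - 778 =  - 360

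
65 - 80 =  - 15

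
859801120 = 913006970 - 53205850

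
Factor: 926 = 2^1*463^1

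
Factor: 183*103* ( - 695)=-13100055 = - 3^1*5^1*61^1*103^1*139^1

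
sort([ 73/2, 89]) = [ 73/2, 89 ]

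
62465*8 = 499720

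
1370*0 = 0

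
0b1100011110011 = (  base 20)FJ7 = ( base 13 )2ba4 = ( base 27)8kf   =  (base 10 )6387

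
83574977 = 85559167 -1984190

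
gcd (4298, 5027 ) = 1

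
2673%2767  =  2673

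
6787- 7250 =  - 463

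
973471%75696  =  65119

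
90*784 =70560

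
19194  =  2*9597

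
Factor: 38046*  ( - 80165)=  - 2^1*3^1*5^1*17^1*373^1*16033^1= -  3049957590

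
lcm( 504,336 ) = 1008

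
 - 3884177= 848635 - 4732812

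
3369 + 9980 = 13349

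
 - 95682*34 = -3253188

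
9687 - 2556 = 7131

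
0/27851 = 0 = 0.00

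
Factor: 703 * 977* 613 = 19^1*37^1 * 613^1  *977^1 = 421027403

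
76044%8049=3603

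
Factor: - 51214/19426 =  - 11^(  -  1)*29^1 = - 29/11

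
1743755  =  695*2509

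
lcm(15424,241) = 15424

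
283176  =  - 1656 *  ( - 171)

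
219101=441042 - 221941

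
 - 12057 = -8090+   -  3967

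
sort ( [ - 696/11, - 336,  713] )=[ - 336, - 696/11,713] 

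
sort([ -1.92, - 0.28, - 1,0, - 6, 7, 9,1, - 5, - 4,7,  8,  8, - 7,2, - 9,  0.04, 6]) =[ - 9,-7, - 6, -5,  -  4, - 1.92, - 1, - 0.28,0,0.04,1,2,6,7,7, 8,8,9] 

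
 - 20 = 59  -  79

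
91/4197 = 91/4197 = 0.02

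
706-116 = 590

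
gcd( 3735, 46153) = 1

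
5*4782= 23910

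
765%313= 139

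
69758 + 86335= 156093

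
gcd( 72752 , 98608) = 16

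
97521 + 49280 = 146801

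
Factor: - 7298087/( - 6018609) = 3^ (  -  1 ) * 401^( - 1)*5003^( - 1)*7298087^1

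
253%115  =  23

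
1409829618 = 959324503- - 450505115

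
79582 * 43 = 3422026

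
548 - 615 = -67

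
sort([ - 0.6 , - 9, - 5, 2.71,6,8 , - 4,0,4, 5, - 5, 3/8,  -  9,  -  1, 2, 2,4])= [ - 9 ,-9,-5, - 5, - 4,-1, - 0.6,0, 3/8, 2, 2,2.71,4,  4, 5,6,  8]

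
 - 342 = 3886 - 4228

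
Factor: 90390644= 2^2*23^1*43^1*73^1*313^1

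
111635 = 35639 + 75996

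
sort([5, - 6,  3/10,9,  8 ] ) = [- 6, 3/10, 5,  8,9] 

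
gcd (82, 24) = 2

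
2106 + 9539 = 11645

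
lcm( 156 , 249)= 12948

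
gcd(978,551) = 1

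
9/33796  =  9/33796 =0.00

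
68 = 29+39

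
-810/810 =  - 1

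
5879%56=55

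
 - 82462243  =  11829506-94291749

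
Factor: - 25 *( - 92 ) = 2300 =2^2*5^2*23^1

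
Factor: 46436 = 2^2*13^1* 19^1*47^1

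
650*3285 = 2135250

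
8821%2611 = 988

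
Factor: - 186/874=-3^1*19^( - 1)*23^( - 1 )*31^1 = - 93/437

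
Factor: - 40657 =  - 109^1*373^1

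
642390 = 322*1995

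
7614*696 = 5299344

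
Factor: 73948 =2^2 *7^1*19^1*139^1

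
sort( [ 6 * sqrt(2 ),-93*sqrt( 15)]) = [ - 93*sqrt( 15 ), 6 * sqrt(2 )] 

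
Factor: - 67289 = -67289^1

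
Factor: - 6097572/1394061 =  - 2032524/464687  =  -2^2*3^2*13^1*43^1*101^1*464687^( - 1) 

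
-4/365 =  - 1 + 361/365 = - 0.01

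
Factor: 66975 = 3^1*5^2* 19^1*47^1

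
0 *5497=0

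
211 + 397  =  608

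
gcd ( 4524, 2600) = 52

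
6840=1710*4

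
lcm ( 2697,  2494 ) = 231942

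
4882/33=4882/33  =  147.94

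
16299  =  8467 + 7832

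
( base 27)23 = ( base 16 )39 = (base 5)212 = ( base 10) 57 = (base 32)1P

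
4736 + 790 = 5526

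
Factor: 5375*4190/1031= 22521250/1031 = 2^1*5^4 * 43^1  *419^1*1031^( - 1)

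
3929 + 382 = 4311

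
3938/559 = 3938/559 = 7.04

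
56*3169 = 177464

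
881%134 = 77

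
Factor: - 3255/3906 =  - 2^( -1 )*3^( -1)*5^1 = - 5/6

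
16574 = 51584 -35010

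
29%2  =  1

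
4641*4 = 18564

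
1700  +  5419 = 7119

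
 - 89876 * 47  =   - 4224172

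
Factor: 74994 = 2^1*3^1 * 29^1*431^1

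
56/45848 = 7/5731 = 0.00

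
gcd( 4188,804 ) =12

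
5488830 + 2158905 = 7647735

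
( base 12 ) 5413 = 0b10010000001111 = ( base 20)131B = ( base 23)HA8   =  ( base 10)9231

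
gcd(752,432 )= 16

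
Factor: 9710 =2^1*5^1 * 971^1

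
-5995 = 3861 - 9856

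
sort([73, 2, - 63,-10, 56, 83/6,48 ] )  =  [ -63, - 10 , 2, 83/6, 48, 56, 73 ] 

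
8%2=0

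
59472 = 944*63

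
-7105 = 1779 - 8884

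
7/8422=7/8422 =0.00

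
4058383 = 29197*139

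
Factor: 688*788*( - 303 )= -2^6*3^1* 43^1 * 101^1*197^1 = -164269632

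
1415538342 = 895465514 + 520072828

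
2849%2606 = 243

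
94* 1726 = 162244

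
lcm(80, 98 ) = 3920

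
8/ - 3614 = -4/1807 = - 0.00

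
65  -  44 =21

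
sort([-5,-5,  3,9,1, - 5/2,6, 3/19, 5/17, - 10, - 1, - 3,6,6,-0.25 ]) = [- 10,-5,  -  5,-3 ,-5/2,-1, - 0.25, 3/19 , 5/17,1,3, 6 , 6, 6, 9 ]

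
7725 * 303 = 2340675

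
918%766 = 152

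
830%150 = 80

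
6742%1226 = 612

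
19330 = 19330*1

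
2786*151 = 420686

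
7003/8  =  875+ 3/8 = 875.38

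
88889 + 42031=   130920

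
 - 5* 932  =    -  4660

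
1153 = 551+602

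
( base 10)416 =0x1a0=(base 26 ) g0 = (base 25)gg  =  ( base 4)12200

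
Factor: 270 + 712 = 982 = 2^1*491^1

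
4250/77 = 55 + 15/77 = 55.19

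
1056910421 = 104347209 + 952563212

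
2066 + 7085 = 9151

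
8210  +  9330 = 17540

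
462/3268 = 231/1634 = 0.14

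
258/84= 3+1/14 =3.07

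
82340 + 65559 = 147899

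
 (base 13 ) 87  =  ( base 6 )303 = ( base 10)111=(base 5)421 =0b1101111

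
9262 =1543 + 7719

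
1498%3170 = 1498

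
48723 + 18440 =67163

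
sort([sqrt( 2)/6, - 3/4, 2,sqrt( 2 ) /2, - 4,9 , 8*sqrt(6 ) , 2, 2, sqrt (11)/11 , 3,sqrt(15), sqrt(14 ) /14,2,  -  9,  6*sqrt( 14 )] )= [ - 9 , - 4 , -3/4,sqrt( 2 ) /6 , sqrt ( 14) /14,sqrt(11 ) /11,  sqrt( 2)/2,2, 2, 2,2, 3,sqrt( 15), 9, 8 *sqrt(6 ),  6*sqrt(14 )] 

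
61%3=1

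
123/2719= 123/2719 =0.05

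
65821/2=32910 + 1/2= 32910.50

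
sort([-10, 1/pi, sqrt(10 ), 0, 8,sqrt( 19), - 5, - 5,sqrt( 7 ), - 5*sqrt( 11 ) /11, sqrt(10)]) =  [ - 10,-5, - 5 , -5  *  sqrt (11) /11 , 0, 1/pi,sqrt ( 7 ) , sqrt( 10), sqrt(10) , sqrt ( 19), 8]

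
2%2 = 0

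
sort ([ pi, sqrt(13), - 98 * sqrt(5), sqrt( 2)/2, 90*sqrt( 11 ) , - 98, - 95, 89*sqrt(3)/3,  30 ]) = [  -  98*sqrt( 5), - 98,-95, sqrt(2)/2,pi, sqrt(13), 30, 89*sqrt(3)/3,  90*sqrt (11)]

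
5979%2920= 139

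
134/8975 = 134/8975= 0.01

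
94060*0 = 0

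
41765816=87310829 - 45545013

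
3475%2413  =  1062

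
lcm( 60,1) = 60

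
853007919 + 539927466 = 1392935385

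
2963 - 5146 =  - 2183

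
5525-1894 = 3631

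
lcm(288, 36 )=288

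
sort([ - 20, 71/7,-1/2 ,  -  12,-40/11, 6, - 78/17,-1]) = [-20,-12,  -  78/17,  -  40/11,-1, - 1/2,6,71/7] 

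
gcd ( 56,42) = 14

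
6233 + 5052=11285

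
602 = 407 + 195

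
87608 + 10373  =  97981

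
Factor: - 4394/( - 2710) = 5^( - 1)*13^3*271^(-1 ) = 2197/1355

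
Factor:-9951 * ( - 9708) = 2^2*3^2*31^1*107^1*809^1 = 96604308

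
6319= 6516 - 197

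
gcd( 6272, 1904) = 112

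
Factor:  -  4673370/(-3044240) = 2^ ( - 3)*3^1*13^1*23^1*521^1*38053^( - 1 )= 467337/304424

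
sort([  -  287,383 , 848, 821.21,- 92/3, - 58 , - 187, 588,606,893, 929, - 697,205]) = [ - 697, - 287, - 187 ,-58, - 92/3,205,383, 588  ,  606,821.21,848,893, 929]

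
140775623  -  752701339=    - 611925716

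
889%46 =15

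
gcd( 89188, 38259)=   1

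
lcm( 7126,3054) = 21378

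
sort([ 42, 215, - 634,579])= [ - 634, 42,215,579] 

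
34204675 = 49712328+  - 15507653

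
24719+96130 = 120849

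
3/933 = 1/311 = 0.00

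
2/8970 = 1/4485 = 0.00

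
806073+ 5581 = 811654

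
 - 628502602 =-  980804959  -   - 352302357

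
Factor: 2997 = 3^4*37^1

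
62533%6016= 2373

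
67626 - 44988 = 22638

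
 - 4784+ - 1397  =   - 6181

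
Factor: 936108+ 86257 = 5^1*73^1*2801^1 = 1022365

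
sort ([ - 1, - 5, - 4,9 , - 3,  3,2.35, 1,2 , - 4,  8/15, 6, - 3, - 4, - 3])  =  [ - 5, - 4,  -  4, - 4, - 3, - 3,  -  3,-1, 8/15,1,2, 2.35,3,6,9]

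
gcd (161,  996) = 1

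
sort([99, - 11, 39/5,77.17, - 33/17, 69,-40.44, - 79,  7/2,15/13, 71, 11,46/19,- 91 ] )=[-91,-79, -40.44,-11, - 33/17  ,  15/13, 46/19, 7/2, 39/5, 11, 69,71, 77.17,99]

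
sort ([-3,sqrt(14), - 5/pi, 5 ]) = [  -  3,  -  5/pi,sqrt( 14), 5 ] 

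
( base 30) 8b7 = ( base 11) 5732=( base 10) 7537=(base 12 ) 4441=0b1110101110001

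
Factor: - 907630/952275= - 2^1*3^( - 1)*5^( - 1)*17^1*19^1 *281^1*12697^(-1) = -  181526/190455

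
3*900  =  2700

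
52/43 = 52/43 = 1.21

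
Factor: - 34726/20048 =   -  2^( - 3 )*7^(-1) *97^1 = - 97/56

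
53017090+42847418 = 95864508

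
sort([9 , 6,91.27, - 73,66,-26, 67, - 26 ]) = [ - 73,-26,- 26, 6, 9,66,67, 91.27]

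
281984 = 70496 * 4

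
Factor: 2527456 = 2^5 *19^1*4157^1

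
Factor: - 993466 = -2^1 * 496733^1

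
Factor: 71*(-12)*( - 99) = 84348 = 2^2*3^3*11^1 * 71^1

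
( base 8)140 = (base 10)96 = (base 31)33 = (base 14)6C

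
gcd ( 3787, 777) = 7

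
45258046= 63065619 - 17807573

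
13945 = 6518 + 7427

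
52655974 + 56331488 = 108987462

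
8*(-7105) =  - 56840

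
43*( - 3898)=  - 167614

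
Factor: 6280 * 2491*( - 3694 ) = - 2^4*5^1*47^1* 53^1*157^1*1847^1 = -57787015120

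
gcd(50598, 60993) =27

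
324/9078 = 54/1513  =  0.04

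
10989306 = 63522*173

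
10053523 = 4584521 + 5469002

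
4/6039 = 4/6039 = 0.00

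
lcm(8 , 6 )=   24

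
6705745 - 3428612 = 3277133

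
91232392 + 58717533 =149949925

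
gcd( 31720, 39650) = 7930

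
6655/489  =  6655/489 = 13.61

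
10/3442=5/1721=0.00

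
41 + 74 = 115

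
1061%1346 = 1061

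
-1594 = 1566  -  3160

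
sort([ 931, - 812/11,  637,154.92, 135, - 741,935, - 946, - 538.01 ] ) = [- 946, - 741, - 538.01, - 812/11,135,154.92,637, 931,  935]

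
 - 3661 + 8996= 5335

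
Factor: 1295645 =5^1*13^1*31^1*643^1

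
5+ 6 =11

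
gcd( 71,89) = 1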